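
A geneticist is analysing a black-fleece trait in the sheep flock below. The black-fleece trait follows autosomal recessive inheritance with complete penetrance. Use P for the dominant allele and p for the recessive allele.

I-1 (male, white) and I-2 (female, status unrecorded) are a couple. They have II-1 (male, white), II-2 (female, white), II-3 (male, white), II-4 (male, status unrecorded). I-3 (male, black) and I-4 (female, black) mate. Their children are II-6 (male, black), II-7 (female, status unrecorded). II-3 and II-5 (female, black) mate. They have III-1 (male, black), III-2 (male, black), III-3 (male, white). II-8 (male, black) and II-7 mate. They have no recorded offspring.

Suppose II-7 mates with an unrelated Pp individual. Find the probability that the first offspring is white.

II-7 received p from I-3 (pp) and received p from I-4 (pp), so II-7 is pp.
The cross gives 1/2 Pp : 1/2 pp, so P(offspring is white) = 1/2.

1/2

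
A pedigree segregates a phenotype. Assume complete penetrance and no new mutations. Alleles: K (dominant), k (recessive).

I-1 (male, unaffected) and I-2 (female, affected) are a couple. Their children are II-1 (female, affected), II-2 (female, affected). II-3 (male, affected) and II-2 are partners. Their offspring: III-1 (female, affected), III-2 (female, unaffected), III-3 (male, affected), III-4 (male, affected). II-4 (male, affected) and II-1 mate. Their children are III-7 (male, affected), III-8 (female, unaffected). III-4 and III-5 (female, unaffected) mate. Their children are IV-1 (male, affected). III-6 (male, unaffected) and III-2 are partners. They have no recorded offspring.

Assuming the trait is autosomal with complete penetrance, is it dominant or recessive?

dominant

II-3 and II-2 are both affected yet have an unaffected child III-2. Under a recessive model two affected parents are homozygous and every child would be affected, so the trait cannot be recessive.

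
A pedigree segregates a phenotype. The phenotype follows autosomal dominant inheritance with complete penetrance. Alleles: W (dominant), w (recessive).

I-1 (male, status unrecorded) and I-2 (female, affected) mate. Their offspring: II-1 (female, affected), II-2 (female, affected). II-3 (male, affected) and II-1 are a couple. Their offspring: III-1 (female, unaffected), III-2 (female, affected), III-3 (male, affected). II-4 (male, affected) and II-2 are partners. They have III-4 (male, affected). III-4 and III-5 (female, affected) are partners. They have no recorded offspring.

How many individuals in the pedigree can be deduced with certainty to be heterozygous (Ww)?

2

Obligate heterozygotes: II-1 is affected so carries W and passed w to III-1 (ww), so II-1 is Ww; II-3 is affected so carries W and passed w to III-1 (ww), so II-3 is Ww.
Every other individual is either homozygous by phenotype or has at least one consistent homozygous assignment, so the count is 2.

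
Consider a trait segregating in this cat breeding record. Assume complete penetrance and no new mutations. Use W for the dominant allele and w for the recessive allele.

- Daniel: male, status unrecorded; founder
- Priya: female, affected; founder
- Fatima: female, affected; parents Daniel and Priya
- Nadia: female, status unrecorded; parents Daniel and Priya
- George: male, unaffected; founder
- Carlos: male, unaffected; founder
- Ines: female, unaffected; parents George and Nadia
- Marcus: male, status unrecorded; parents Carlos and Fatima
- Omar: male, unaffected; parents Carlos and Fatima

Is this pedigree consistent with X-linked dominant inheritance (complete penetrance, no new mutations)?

Yes

A consistent assignment under X-linked dominant exists: Daniel X^W Y, Priya X^W X^w, Fatima X^W X^w, Nadia X^W X^w, George X^w Y, Carlos X^w Y, Ines X^w X^w, Marcus X^W Y, Omar X^w Y.
In this assignment every recorded phenotype matches its genotype and every non-founder's genotype is obtainable from its parents' genotypes, so the pedigree is consistent.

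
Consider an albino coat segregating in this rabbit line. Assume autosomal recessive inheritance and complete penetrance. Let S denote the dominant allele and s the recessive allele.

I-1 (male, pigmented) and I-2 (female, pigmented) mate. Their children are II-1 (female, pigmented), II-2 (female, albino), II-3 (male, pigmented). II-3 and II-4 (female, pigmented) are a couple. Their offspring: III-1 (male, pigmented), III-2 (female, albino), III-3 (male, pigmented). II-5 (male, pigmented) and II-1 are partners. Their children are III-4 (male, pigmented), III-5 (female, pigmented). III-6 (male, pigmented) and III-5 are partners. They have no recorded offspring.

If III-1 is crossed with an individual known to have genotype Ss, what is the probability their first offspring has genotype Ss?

1/2

II-3 is pigmented so carries S and passed s to III-2 (ss), so II-3 is Ss.
II-4 is pigmented so carries S and passed s to III-2 (ss), so II-4 is Ss.
III-1 is a pigmented offspring of II-3 (Ss) × II-4 (Ss), whose cross gives 1/4 SS : 1/2 Ss : 1/4 ss; conditioning on being pigmented, III-1 is SS with probability 1/3, Ss with probability 2/3.
Summing over parental genotype combinations, P(offspring has genotype Ss) = 1/3·1/2 + 2/3·1/2 = 1/2.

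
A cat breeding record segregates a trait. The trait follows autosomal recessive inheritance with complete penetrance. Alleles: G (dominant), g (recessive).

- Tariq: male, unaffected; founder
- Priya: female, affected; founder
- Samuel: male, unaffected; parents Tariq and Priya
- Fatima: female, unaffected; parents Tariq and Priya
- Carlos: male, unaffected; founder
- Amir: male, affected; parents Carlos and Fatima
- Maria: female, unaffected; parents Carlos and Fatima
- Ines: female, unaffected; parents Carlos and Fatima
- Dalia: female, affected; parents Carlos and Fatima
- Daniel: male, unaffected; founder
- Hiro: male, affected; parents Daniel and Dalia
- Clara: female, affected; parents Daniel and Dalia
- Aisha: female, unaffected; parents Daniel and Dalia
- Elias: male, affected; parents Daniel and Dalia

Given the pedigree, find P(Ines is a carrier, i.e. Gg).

2/3

Carlos is unaffected so carries G and passed g to Amir (gg), so Carlos is Gg.
Fatima is unaffected so carries G and received g from Priya (gg), so Fatima is Gg.
Their cross gives offspring ratios 1/4 GG : 1/2 Gg : 1/4 gg. Conditioning on Ines being unaffected, P(Gg) = 1/2 / 3/4 = 2/3.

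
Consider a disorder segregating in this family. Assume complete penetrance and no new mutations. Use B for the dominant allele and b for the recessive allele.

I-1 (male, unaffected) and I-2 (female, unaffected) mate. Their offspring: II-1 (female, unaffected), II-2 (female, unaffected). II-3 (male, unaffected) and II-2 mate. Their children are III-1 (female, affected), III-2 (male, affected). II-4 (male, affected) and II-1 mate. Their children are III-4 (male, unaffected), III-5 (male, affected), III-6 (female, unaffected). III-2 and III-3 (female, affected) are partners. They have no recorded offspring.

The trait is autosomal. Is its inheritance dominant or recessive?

II-3 and II-2 are both unaffected yet have an affected child III-1. Under dominance, an affected child requires at least one affected parent, so the trait cannot be dominant.

recessive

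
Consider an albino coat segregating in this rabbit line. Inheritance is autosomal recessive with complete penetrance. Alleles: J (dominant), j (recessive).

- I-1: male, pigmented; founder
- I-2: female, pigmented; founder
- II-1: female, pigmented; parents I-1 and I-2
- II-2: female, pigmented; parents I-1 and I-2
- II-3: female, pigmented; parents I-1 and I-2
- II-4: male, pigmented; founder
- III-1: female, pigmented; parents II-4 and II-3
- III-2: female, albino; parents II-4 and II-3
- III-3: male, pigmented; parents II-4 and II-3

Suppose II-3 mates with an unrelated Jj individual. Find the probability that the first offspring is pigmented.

3/4

II-3 is pigmented so carries J and passed j to III-2 (jj), so II-3 is Jj.
The cross gives 1/4 JJ : 1/2 Jj : 1/4 jj, so P(offspring is pigmented) = 3/4.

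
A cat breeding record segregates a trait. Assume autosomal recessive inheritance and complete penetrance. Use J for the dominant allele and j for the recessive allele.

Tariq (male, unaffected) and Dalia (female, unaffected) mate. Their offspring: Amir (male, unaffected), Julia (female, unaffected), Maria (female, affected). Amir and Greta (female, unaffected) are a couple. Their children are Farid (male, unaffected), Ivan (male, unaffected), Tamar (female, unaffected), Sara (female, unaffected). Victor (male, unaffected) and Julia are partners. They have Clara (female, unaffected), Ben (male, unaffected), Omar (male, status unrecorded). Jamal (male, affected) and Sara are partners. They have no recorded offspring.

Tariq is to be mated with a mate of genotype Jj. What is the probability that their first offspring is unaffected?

Tariq is unaffected so carries J and passed j to Maria (jj), so Tariq is Jj.
The cross gives 1/4 JJ : 1/2 Jj : 1/4 jj, so P(offspring is unaffected) = 3/4.

3/4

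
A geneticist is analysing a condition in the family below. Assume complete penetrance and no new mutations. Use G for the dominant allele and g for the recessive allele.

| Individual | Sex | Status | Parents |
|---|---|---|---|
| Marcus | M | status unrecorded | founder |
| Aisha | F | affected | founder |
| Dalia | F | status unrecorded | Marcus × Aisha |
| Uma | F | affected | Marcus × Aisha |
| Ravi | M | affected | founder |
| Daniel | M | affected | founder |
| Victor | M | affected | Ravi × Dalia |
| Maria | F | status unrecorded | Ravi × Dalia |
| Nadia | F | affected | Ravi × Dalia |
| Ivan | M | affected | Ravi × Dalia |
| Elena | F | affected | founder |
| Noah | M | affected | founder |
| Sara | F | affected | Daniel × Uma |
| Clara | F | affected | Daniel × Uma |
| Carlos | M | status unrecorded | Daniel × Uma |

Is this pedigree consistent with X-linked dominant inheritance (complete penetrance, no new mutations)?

A consistent assignment under X-linked dominant exists: Marcus X^G Y, Aisha X^G X^G, Dalia X^G X^G, Uma X^G X^G, Ravi X^G Y, Daniel X^G Y, Victor X^G Y, Maria X^G X^G, Nadia X^G X^G, Ivan X^G Y, Elena X^G X^G, Noah X^G Y, Sara X^G X^G, Clara X^G X^G, Carlos X^G Y.
In this assignment every recorded phenotype matches its genotype and every non-founder's genotype is obtainable from its parents' genotypes, so the pedigree is consistent.

Yes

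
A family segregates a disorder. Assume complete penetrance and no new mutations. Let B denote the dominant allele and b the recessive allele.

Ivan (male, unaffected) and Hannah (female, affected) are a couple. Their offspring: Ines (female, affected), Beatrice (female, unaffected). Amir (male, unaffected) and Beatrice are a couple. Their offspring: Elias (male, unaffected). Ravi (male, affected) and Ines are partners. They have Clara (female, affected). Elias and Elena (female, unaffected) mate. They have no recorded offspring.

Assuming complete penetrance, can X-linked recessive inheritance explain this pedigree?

No

Under X-linked recessive, Ines (affected, female) cannot arise from Ivan (unaffected) × Hannah (affected).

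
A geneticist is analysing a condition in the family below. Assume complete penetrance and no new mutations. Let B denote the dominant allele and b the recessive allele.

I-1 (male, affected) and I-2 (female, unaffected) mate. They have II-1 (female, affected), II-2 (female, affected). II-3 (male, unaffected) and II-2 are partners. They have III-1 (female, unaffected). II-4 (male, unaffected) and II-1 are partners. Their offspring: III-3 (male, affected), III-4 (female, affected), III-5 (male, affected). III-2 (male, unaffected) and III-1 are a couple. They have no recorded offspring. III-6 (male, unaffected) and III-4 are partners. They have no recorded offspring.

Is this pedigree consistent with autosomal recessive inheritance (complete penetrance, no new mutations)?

Yes

A consistent assignment under autosomal recessive exists: I-1 bb, I-2 Bb, II-1 bb, II-2 bb, II-3 BB, II-4 Bb, III-1 Bb, III-2 BB, III-3 bb, III-4 bb, III-5 bb, III-6 BB.
In this assignment every recorded phenotype matches its genotype and every non-founder's genotype is obtainable from its parents' genotypes, so the pedigree is consistent.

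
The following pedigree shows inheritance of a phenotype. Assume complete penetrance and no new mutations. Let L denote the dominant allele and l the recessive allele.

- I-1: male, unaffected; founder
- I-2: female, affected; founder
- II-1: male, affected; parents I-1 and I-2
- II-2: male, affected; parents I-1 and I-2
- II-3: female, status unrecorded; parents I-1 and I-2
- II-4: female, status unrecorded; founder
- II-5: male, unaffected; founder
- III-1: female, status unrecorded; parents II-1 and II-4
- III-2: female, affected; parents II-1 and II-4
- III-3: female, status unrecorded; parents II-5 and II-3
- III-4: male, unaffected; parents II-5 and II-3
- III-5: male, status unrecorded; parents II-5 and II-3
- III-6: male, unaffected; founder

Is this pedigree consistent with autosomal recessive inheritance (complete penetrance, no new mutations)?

Yes

A consistent assignment under autosomal recessive exists: I-1 Ll, I-2 ll, II-1 ll, II-2 ll, II-3 Ll, II-4 Ll, II-5 LL, III-1 Ll, III-2 ll, III-3 LL, III-4 LL, III-5 LL, III-6 LL.
In this assignment every recorded phenotype matches its genotype and every non-founder's genotype is obtainable from its parents' genotypes, so the pedigree is consistent.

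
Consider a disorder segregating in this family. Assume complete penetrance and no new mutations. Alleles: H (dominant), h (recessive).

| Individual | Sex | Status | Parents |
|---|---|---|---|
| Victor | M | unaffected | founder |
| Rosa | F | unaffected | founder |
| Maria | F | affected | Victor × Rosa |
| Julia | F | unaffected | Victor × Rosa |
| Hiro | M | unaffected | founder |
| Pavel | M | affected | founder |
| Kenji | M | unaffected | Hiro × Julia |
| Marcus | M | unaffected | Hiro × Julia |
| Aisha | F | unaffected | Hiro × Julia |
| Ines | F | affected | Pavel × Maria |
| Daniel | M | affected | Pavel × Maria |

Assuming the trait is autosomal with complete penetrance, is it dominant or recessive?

recessive

Victor and Rosa are both unaffected yet have an affected child Maria. Under dominance, an affected child requires at least one affected parent, so the trait cannot be dominant.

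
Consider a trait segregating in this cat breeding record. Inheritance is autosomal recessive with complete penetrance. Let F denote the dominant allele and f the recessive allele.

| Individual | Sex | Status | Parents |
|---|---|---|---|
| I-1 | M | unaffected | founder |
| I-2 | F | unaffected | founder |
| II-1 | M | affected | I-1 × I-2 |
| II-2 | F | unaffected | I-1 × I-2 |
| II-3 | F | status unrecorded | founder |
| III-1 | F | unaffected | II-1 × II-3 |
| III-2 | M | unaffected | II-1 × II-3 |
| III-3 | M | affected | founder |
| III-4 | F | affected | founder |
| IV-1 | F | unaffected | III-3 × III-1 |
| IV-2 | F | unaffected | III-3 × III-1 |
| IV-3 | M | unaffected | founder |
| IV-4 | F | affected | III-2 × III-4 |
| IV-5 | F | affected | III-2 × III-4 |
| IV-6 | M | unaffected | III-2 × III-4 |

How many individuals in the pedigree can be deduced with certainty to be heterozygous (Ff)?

Obligate heterozygotes: I-1 is unaffected so carries F and passed f to II-1 (ff), so I-1 is Ff; I-2 is unaffected so carries F and passed f to II-1 (ff), so I-2 is Ff; III-1 is unaffected so carries F and received f from II-1 (ff), so III-1 is Ff; III-2 is unaffected so carries F and received f from II-1 (ff), so III-2 is Ff; IV-1 is unaffected so carries F and received f from III-3 (ff), so IV-1 is Ff; IV-2 is unaffected so carries F and received f from III-3 (ff), so IV-2 is Ff; IV-6 is unaffected so carries F and received f from III-4 (ff), so IV-6 is Ff.
Every other individual is either homozygous by phenotype or has at least one consistent homozygous assignment, so the count is 7.

7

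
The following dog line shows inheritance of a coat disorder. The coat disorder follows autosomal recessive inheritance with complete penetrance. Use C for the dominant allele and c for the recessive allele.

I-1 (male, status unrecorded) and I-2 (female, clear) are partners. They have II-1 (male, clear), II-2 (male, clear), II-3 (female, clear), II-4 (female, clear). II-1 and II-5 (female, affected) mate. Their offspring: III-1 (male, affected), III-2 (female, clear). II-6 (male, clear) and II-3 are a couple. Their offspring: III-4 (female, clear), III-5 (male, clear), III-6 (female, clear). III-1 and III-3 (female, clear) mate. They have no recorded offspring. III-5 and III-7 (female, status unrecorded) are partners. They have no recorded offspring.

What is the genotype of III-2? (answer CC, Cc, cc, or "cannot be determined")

Cc

From phenotype alone, III-2 is CC or Cc.
III-2 is clear so carries C and received c from II-5 (cc), so III-2 is Cc.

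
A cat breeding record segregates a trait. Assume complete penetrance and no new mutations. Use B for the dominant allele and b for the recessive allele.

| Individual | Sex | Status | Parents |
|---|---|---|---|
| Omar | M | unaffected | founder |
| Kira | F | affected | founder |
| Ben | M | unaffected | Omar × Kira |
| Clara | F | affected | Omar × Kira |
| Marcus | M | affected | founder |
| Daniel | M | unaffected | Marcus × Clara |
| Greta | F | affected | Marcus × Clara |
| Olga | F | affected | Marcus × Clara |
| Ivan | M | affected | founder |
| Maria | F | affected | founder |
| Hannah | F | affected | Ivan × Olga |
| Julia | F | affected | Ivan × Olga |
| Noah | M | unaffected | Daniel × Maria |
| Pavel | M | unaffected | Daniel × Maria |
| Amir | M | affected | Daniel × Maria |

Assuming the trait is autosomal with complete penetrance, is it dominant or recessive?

dominant

Marcus and Clara are both affected yet have an unaffected child Daniel. Under a recessive model two affected parents are homozygous and every child would be affected, so the trait cannot be recessive.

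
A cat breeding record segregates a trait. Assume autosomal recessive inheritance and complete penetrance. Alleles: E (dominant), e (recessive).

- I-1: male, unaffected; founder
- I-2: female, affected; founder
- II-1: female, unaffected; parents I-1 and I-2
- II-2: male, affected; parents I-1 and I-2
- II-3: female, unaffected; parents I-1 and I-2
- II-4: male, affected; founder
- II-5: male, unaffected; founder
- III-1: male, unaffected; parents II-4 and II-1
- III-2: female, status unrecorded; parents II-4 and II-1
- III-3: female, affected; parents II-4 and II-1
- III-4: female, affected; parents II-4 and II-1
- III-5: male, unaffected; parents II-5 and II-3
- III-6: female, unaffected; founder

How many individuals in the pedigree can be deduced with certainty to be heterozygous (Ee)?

4

Obligate heterozygotes: I-1 is unaffected so carries E and passed e to II-2 (ee), so I-1 is Ee; II-1 is unaffected so carries E and received e from I-2 (ee), so II-1 is Ee; II-3 is unaffected so carries E and received e from I-2 (ee), so II-3 is Ee; III-1 is unaffected so carries E and received e from II-4 (ee), so III-1 is Ee.
Every other individual is either homozygous by phenotype or has at least one consistent homozygous assignment, so the count is 4.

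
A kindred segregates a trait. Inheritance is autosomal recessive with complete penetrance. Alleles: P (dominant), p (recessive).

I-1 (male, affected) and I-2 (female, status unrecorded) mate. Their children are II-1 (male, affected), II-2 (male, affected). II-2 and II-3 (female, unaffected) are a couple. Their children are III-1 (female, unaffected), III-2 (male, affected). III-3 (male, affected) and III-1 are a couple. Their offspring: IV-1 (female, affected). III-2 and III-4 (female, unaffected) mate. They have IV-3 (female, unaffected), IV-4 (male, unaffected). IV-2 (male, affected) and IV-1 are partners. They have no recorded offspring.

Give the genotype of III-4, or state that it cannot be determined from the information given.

III-4's phenotype allows PP or Pp, and no parent or child forces a single allele at both positions; consistent genotype assignments exist with III-4 as PP or Pp.

cannot be determined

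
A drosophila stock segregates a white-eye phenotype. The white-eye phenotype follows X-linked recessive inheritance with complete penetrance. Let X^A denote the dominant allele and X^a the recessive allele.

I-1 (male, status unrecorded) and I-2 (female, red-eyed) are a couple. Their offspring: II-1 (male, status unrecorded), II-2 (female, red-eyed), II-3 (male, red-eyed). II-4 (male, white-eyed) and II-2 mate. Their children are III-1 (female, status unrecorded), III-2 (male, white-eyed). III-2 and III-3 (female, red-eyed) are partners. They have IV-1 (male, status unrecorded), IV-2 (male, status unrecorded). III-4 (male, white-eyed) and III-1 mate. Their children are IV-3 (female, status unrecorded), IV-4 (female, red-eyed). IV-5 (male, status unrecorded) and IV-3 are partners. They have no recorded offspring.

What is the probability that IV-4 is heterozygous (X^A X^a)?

IV-4 is red-eyed so carries A and received a from III-4 (X^a Y), so IV-4 is X^A X^a, giving P(X^A X^a) = 1.

1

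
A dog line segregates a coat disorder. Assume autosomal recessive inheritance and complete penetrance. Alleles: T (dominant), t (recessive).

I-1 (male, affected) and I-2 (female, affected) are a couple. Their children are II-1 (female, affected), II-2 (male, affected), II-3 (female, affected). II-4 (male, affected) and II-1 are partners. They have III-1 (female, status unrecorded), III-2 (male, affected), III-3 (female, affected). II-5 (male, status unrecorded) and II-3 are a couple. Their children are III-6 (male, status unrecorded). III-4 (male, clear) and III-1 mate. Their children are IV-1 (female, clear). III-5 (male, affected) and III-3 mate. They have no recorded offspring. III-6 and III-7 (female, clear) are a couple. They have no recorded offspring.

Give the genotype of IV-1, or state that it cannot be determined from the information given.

From phenotype alone, IV-1 is TT or Tt.
IV-1 is clear so carries T and received t from III-1 (tt), so IV-1 is Tt.

Tt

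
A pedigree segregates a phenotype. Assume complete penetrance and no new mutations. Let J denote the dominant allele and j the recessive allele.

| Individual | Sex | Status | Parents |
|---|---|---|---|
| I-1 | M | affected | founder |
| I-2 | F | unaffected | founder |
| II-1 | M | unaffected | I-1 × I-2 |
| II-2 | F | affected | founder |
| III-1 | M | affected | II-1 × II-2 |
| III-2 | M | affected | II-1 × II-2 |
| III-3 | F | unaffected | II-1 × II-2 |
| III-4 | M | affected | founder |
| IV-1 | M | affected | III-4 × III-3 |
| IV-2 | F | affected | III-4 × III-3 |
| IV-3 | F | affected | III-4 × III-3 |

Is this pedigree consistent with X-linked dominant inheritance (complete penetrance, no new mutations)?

No

Under X-linked dominant, IV-1 (affected, male) cannot arise from III-4 (affected) × III-3 (unaffected).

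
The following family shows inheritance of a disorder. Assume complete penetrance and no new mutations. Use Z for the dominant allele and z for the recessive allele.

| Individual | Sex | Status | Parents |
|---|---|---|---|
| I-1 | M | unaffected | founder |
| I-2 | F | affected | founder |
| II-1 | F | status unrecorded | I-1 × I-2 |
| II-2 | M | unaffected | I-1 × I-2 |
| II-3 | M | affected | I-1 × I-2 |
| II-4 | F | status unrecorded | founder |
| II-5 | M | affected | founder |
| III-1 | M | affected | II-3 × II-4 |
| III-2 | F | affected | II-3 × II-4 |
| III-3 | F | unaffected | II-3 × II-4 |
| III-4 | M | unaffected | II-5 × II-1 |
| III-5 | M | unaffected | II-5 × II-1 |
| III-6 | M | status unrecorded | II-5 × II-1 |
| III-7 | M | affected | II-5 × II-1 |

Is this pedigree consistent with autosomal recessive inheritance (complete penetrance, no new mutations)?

Yes

A consistent assignment under autosomal recessive exists: I-1 Zz, I-2 zz, II-1 Zz, II-2 Zz, II-3 zz, II-4 Zz, II-5 zz, III-1 zz, III-2 zz, III-3 Zz, III-4 Zz, III-5 Zz, III-6 Zz, III-7 zz.
In this assignment every recorded phenotype matches its genotype and every non-founder's genotype is obtainable from its parents' genotypes, so the pedigree is consistent.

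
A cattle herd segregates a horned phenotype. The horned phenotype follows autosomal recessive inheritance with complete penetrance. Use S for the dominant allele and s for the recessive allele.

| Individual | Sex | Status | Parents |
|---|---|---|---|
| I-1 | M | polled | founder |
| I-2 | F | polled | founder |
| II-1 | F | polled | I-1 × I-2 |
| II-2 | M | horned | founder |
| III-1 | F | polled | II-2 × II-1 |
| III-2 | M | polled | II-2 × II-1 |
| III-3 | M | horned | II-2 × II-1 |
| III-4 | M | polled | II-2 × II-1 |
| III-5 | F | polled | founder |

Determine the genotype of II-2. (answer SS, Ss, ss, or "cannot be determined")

II-2 is horned, so II-2 is ss.

ss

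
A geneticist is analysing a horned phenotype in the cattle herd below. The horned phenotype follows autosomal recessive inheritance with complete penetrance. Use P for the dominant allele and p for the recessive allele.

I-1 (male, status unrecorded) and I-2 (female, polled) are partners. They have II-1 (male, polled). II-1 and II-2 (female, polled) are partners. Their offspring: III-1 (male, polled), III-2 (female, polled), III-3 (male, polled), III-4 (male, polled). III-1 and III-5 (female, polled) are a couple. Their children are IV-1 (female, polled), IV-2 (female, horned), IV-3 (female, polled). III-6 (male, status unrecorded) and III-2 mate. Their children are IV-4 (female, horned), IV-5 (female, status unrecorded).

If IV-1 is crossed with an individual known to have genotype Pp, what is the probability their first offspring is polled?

5/6

III-1 is polled so carries P and passed p to IV-2 (pp), so III-1 is Pp.
III-5 is polled so carries P and passed p to IV-2 (pp), so III-5 is Pp.
IV-1 is a polled offspring of III-1 (Pp) × III-5 (Pp), whose cross gives 1/4 PP : 1/2 Pp : 1/4 pp; conditioning on being polled, IV-1 is PP with probability 1/3, Pp with probability 2/3.
Summing over parental genotype combinations, P(offspring is polled) = 1/3·1 + 2/3·3/4 = 5/6.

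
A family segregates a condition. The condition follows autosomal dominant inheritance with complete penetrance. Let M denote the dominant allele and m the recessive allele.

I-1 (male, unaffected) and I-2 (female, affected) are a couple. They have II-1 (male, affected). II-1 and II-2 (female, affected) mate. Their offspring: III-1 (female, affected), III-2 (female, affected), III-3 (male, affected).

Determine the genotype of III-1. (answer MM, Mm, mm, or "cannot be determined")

cannot be determined

III-1's phenotype allows MM or Mm, and no parent or child forces a single allele at both positions; consistent genotype assignments exist with III-1 as MM or Mm.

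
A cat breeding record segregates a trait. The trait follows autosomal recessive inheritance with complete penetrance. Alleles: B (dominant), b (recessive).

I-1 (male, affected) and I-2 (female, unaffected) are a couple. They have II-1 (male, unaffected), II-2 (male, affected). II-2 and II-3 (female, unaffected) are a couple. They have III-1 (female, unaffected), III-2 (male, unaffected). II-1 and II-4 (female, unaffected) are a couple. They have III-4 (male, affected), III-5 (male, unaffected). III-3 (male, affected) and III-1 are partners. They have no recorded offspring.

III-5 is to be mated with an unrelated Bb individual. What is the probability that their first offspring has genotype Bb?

II-1 is unaffected so carries B and received b from I-1 (bb), so II-1 is Bb.
II-4 is unaffected so carries B and passed b to III-4 (bb), so II-4 is Bb.
III-5 is an unaffected offspring of II-1 (Bb) × II-4 (Bb), whose cross gives 1/4 BB : 1/2 Bb : 1/4 bb; conditioning on being unaffected, III-5 is BB with probability 1/3, Bb with probability 2/3.
Summing over parental genotype combinations, P(offspring has genotype Bb) = 1/3·1/2 + 2/3·1/2 = 1/2.

1/2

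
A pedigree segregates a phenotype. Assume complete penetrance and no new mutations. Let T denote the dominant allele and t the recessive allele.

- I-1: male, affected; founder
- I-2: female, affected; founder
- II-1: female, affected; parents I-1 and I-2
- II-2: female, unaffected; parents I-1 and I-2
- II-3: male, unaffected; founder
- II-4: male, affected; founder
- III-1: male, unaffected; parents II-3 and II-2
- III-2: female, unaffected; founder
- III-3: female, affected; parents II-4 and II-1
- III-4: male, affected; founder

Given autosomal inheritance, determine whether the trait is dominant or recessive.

dominant

I-1 and I-2 are both affected yet have an unaffected child II-2. Under a recessive model two affected parents are homozygous and every child would be affected, so the trait cannot be recessive.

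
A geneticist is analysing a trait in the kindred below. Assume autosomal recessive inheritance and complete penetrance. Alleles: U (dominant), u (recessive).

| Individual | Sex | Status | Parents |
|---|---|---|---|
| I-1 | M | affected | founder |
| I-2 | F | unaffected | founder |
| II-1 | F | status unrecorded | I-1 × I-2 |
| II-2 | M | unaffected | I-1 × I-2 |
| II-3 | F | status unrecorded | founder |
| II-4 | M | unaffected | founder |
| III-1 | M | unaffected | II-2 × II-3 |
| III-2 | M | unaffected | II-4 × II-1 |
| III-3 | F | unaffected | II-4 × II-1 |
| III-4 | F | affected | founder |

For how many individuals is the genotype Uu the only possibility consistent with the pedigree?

Obligate heterozygotes: II-2 is unaffected so carries U and received u from I-1 (uu), so II-2 is Uu.
Every other individual is either homozygous by phenotype or has at least one consistent homozygous assignment, so the count is 1.

1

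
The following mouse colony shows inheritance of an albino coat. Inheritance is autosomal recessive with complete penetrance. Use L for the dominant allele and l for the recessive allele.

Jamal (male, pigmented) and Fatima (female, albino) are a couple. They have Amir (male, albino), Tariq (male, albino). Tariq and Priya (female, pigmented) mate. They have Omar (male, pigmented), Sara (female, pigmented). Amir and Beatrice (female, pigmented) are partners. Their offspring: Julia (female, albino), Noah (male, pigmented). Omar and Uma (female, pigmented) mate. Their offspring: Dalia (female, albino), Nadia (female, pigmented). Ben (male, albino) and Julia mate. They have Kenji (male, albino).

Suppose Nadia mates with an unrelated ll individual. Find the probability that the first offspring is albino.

Omar is pigmented so carries L and received l from Tariq (ll), so Omar is Ll.
Uma is pigmented so carries L and passed l to Dalia (ll), so Uma is Ll.
Nadia is a pigmented offspring of Omar (Ll) × Uma (Ll), whose cross gives 1/4 LL : 1/2 Ll : 1/4 ll; conditioning on being pigmented, Nadia is LL with probability 1/3, Ll with probability 2/3.
Summing over parental genotype combinations, P(offspring is albino) = 2/3·1/2 = 1/3.

1/3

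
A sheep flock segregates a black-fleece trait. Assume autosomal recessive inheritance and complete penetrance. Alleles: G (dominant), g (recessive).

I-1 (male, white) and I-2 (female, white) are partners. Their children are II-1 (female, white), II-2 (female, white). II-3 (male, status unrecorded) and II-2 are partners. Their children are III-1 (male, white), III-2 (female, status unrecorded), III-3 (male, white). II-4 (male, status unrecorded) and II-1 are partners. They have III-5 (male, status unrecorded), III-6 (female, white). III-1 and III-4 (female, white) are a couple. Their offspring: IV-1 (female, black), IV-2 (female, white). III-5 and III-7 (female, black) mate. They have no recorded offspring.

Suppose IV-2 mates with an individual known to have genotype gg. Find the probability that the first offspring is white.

2/3

III-1 is white so carries G and passed g to IV-1 (gg), so III-1 is Gg.
III-4 is white so carries G and passed g to IV-1 (gg), so III-4 is Gg.
IV-2 is a white offspring of III-1 (Gg) × III-4 (Gg), whose cross gives 1/4 GG : 1/2 Gg : 1/4 gg; conditioning on being white, IV-2 is GG with probability 1/3, Gg with probability 2/3.
Summing over parental genotype combinations, P(offspring is white) = 1/3·1 + 2/3·1/2 = 2/3.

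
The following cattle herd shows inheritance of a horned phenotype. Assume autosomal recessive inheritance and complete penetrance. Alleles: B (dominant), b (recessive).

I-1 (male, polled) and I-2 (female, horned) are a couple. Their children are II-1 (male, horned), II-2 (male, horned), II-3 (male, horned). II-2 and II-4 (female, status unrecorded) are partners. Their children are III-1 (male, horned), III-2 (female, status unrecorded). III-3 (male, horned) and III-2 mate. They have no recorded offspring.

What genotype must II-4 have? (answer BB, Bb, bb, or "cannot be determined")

cannot be determined

II-4's phenotype is unrecorded, and no parent or child forces a single allele at both positions; consistent genotype assignments exist with II-4 as Bb or bb.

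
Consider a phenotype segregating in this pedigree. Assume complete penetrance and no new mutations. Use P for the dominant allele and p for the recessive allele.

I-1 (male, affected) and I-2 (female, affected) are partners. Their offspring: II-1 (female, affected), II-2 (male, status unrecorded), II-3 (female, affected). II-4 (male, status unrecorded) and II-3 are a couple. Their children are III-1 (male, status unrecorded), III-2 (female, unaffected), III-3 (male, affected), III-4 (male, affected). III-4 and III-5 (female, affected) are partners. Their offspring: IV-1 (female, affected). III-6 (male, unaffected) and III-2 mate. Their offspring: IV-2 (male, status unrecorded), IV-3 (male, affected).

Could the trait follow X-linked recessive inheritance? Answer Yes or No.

A consistent assignment under X-linked recessive exists: I-1 X^p Y, I-2 X^p X^p, II-1 X^p X^p, II-2 X^p Y, II-3 X^p X^p, II-4 X^P Y, III-1 X^p Y, III-2 X^P X^p, III-3 X^p Y, III-4 X^p Y, III-5 X^p X^p, III-6 X^P Y, IV-1 X^p X^p, IV-2 X^P Y, IV-3 X^p Y.
In this assignment every recorded phenotype matches its genotype and every non-founder's genotype is obtainable from its parents' genotypes, so the pedigree is consistent.

Yes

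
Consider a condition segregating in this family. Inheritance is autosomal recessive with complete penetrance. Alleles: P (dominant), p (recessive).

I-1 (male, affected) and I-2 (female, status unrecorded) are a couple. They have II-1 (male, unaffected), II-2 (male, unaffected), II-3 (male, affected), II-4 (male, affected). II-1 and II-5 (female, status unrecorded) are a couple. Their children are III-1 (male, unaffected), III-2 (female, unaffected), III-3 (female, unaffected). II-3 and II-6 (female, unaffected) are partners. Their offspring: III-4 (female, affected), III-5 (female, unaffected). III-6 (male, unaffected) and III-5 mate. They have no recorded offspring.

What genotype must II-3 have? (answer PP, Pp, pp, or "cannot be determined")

pp

II-3 is affected, so II-3 is pp.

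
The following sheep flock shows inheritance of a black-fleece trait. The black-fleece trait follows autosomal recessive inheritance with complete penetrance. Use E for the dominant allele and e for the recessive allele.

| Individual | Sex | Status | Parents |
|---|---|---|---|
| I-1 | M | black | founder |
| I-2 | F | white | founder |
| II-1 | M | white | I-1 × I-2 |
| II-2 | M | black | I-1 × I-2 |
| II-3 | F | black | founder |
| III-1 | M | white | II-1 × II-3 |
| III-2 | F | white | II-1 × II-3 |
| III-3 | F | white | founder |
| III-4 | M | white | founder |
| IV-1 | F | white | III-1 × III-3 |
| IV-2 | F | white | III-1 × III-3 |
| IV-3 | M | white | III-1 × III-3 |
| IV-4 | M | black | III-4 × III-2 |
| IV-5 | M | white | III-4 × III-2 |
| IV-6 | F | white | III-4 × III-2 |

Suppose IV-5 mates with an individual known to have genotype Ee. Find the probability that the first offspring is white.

5/6

III-4 is white so carries E and passed e to IV-4 (ee), so III-4 is Ee.
III-2 is white so carries E and received e from II-3 (ee), so III-2 is Ee.
IV-5 is a white offspring of III-4 (Ee) × III-2 (Ee), whose cross gives 1/4 EE : 1/2 Ee : 1/4 ee; conditioning on being white, IV-5 is EE with probability 1/3, Ee with probability 2/3.
Summing over parental genotype combinations, P(offspring is white) = 1/3·1 + 2/3·3/4 = 5/6.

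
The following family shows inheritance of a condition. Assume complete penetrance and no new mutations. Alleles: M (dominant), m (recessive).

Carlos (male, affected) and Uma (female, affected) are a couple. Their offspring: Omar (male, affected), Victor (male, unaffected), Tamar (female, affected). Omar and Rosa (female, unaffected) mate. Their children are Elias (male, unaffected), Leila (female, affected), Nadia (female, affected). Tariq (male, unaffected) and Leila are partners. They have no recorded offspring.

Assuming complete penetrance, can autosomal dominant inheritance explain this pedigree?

A consistent assignment under autosomal dominant exists: Carlos Mm, Uma Mm, Omar Mm, Victor mm, Tamar MM, Rosa mm, Elias mm, Leila Mm, Nadia Mm, Tariq mm.
In this assignment every recorded phenotype matches its genotype and every non-founder's genotype is obtainable from its parents' genotypes, so the pedigree is consistent.

Yes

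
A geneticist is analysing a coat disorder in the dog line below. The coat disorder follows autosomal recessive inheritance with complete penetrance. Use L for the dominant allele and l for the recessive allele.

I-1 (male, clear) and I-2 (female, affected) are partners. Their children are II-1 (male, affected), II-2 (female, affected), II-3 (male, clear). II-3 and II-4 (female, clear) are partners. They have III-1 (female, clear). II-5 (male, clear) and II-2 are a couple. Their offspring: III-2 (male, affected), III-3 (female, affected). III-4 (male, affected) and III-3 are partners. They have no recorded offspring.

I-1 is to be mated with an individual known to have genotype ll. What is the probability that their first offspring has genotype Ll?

I-1 is clear so carries L and passed l to II-1 (ll), so I-1 is Ll.
The cross gives 1/2 Ll : 1/2 ll, so P(offspring has genotype Ll) = 1/2.

1/2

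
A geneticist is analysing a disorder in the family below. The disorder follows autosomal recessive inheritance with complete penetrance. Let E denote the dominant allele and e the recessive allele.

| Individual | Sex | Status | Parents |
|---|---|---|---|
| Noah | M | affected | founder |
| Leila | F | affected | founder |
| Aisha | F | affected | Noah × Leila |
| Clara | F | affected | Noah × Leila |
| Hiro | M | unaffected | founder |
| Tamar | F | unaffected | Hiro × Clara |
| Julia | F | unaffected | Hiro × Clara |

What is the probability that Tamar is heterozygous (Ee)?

Tamar is unaffected so carries E and received e from Clara (ee), so Tamar is Ee, giving P(Ee) = 1.

1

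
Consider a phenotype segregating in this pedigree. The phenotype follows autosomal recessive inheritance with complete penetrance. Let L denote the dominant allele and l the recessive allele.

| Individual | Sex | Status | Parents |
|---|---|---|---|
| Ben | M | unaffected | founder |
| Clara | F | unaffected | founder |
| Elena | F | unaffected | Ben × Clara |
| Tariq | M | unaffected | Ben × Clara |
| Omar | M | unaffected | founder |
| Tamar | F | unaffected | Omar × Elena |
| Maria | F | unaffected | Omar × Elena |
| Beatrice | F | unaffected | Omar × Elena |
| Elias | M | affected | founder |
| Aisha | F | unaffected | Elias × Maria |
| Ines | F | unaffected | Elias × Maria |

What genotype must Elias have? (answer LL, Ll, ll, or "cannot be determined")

ll

Elias is affected, so Elias is ll.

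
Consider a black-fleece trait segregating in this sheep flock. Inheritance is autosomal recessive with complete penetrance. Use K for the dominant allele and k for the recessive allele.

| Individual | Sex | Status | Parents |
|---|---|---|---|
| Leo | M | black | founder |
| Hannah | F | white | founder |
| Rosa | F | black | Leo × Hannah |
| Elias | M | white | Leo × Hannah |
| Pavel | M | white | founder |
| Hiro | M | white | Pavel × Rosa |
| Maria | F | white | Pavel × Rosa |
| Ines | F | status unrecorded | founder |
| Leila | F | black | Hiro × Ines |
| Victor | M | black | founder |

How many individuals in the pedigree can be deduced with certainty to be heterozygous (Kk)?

4

Obligate heterozygotes: Hannah is white so carries K and passed k to Rosa (kk), so Hannah is Kk; Elias is white so carries K and received k from Leo (kk), so Elias is Kk; Hiro is white so carries K and received k from Rosa (kk), so Hiro is Kk; Maria is white so carries K and received k from Rosa (kk), so Maria is Kk.
Every other individual is either homozygous by phenotype or has at least one consistent homozygous assignment, so the count is 4.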